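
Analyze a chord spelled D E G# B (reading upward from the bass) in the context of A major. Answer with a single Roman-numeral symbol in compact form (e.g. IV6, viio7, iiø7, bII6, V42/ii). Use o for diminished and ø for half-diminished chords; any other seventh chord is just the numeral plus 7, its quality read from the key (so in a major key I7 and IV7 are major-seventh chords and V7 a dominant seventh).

V42

Stacked in thirds the chord is E-G#-B-D: a dominant seventh chord on E.
In A major, E is the dominant; the diatonic dominant seventh chord there is V7.
With D in the bass the chord is in third inversion, so the figured bass is 42.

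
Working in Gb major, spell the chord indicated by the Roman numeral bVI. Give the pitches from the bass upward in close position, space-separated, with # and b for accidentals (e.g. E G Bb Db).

Scale degree 6 in Gb major is Eb; lowering it a half step gives Ebb. bVI is a major triad on the lowered sixth degree, borrowed from the parallel minor.
So the chord is Ebb-Gb-Bbb, a major triad.

Ebb Gb Bbb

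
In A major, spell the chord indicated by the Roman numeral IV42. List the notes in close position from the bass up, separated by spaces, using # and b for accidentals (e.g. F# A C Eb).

C# D F# A

The numeral's case and figure indicate a major seventh chord. In A major its root, the subdominant, is D.
Stacking thirds from D gives D-F#-A-C#.
The figured bass 42 indicates third inversion, placing the seventh (C#) in the bass: C#-D-F#-A.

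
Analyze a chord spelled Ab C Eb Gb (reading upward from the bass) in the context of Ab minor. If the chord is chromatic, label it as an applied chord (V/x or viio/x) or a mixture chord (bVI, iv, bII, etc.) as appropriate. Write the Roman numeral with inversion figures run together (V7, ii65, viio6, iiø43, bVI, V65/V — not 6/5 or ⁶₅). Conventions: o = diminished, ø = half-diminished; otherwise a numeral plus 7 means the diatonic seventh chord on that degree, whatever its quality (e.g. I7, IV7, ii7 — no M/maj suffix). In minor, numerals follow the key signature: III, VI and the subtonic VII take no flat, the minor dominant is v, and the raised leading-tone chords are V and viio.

V7/iv

Stacked in thirds the chord is Ab-C-Eb-Gb: a dominant seventh chord on Ab.
Ab is not a diatonic chord root with this quality in Ab minor, but it lies a perfect fifth above Db (iv), so the chord functions as an applied dominant of iv.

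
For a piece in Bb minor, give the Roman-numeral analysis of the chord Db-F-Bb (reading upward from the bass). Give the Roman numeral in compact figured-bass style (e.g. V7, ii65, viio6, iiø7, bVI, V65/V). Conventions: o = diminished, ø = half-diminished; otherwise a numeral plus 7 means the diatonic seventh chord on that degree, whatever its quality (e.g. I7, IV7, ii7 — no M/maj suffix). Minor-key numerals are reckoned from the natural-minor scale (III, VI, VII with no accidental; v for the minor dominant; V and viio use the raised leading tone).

i6

Stacked in thirds the chord is Bb-Db-F: a minor triad on Bb.
Bb is scale degree 1 in Bb minor, and a minor triad on that degree is written i.
With Db in the bass the chord is in first inversion, so the figured bass is 6.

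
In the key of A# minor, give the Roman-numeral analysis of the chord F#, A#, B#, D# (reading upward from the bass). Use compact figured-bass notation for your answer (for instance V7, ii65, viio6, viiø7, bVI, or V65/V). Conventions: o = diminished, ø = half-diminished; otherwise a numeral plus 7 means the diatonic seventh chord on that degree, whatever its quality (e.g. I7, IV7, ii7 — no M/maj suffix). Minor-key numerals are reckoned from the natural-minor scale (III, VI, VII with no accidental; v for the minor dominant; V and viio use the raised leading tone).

iiø43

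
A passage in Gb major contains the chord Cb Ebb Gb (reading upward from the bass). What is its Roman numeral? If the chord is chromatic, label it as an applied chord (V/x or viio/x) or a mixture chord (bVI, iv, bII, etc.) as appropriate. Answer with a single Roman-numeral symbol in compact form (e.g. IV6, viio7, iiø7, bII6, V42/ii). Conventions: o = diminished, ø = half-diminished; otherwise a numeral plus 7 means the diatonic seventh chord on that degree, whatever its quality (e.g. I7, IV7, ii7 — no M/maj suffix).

iv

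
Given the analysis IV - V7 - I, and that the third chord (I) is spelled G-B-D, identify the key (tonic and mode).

The chord G is a major triad rooted on G; its label is I.
If G is scale degree 1 and the mode makes that degree carry a major triad, the tonic is G and the mode is major.

G major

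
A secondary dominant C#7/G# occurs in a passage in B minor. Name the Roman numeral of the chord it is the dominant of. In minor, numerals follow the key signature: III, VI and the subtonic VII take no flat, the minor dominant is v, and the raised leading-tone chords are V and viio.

The chord is a dominant seventh chord on C#.
A dominant resolves down a perfect fifth: C# → F#. In B minor, F# is scale degree 5, i.e. V.

V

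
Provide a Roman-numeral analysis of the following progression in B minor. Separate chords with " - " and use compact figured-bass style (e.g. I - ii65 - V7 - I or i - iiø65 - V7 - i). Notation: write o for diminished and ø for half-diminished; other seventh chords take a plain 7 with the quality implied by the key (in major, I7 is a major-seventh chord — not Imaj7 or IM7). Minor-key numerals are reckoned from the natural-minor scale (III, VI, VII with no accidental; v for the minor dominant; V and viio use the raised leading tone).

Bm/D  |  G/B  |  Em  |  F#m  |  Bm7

i6 - VI6 - iv - v - i7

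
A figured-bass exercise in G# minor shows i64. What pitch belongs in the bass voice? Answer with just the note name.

D#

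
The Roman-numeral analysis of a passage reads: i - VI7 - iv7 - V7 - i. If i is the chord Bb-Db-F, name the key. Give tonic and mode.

The chord Bbm is a minor triad rooted on Bb; its label is i.
If Bb is scale degree 1 and the mode makes that degree carry a minor triad, the tonic is Bb and the mode is minor.

Bb minor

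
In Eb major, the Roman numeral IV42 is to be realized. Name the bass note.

G

IV in Eb major has root Ab; the chord is Ab-C-Eb-G.
The figure 42 means third inversion — the seventh is in the bass.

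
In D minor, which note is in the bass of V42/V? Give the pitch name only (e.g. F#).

D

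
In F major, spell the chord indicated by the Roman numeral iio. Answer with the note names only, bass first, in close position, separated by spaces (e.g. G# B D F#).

Scale degree 2 in F major is G; here the chord built on it is altered to a diminished triad. iio is the diminished supertonic triad, borrowed from the parallel minor.
So the chord is G-Bb-Db.

G Bb Db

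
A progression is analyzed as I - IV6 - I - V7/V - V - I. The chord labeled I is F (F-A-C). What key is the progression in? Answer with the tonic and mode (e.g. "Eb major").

The chord F is a major triad rooted on F; its label is I.
If F is scale degree 1 and the mode makes that degree carry a major triad, the tonic is F and the mode is major.

F major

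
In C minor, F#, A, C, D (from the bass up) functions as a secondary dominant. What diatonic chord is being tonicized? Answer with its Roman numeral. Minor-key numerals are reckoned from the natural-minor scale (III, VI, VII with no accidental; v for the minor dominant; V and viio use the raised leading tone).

V

The chord is a dominant seventh chord on D.
A dominant resolves down a perfect fifth: D → G. In C minor, G is scale degree 5, i.e. V.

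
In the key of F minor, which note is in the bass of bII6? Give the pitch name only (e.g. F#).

bII in F minor has root Gb; the chord is Gb-Bb-Db.
The figure 6 means first inversion — the third is in the bass.

Bb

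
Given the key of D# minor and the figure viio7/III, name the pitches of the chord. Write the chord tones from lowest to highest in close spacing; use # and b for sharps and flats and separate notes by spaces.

viio7/III is a secondary leading-tone chord. The target III is F# in D# minor; the applied chord is rooted a semitone below, on E#.
Building a fully diminished seventh chord on E# gives E#-G#-B-D.

E# G# B D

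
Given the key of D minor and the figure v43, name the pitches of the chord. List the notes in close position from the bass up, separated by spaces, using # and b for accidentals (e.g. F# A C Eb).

In D minor, the dominant is A, and the diatonic chord built there is a minor seventh chord.
Stacking thirds from A gives A-C-E-G.
The figured bass 43 indicates second inversion, placing the fifth (E) in the bass: E-G-A-C.

E G A C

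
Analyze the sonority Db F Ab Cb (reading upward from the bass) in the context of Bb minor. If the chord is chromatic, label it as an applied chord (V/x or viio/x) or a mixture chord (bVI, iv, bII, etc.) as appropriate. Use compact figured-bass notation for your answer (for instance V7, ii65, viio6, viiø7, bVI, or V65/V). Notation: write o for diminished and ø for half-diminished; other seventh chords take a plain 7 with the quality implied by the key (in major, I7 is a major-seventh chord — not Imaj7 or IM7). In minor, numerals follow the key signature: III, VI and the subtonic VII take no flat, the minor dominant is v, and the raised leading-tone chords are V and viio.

V7/VI

Stacked in thirds the chord is Db-F-Ab-Cb: a dominant seventh chord on Db.
Db is not a diatonic chord root with this quality in Bb minor, but it lies a perfect fifth above Gb (VI), so the chord functions as an applied dominant of VI.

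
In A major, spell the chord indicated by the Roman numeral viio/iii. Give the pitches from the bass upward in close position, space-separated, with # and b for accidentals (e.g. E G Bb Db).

B# D# F#

The slash marks an applied leading-tone chord: viio of iii. In A major, iii is C#, so the leading tone to it is B#, a half step below.
Building a diminished triad on B# gives B#-D#-F#.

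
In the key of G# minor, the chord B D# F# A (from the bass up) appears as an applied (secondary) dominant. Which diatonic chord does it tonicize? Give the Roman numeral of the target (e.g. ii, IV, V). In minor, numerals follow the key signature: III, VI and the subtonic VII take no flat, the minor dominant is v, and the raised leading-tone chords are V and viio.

VI

The chord is a dominant seventh chord on B.
A dominant resolves down a perfect fifth: B → E. In G# minor, E is scale degree 6, i.e. VI.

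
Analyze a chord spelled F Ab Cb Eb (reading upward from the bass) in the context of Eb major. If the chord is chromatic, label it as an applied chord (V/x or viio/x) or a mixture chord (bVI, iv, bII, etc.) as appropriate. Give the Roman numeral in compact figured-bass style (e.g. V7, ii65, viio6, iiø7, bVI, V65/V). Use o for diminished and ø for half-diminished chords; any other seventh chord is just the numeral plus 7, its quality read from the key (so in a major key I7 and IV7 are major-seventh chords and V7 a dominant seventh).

iiø7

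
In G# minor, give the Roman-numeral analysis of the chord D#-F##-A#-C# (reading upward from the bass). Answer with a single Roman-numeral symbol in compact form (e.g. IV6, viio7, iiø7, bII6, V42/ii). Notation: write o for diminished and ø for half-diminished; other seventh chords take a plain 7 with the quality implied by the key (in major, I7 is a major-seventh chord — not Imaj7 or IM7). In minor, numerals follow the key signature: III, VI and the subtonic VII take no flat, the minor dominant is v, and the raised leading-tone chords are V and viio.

Stacked in thirds the chord is D#-F##-A#-C#: a dominant seventh chord on D#.
D# is scale degree 5 in G# minor, and a dominant seventh chord on that degree is written V7.

V7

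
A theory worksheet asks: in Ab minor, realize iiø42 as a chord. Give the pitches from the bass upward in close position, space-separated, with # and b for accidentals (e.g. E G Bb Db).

In Ab minor, scale degree 2 is Bb, and the diatonic chord built there is a half-diminished seventh chord.
That chord is spelled Bb-Db-Fb-Ab.
With the 42 figure the chord is in third inversion; from the bass Ab upward in close position it reads Ab-Bb-Db-Fb.

Ab Bb Db Fb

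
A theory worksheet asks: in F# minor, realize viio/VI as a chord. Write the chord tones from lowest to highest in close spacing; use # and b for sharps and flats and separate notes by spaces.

C# E G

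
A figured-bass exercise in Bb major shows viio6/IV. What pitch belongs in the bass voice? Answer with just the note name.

The applied chord viio6/IV is rooted on D: D-F-Ab.
The figure 6 means first inversion — the third is in the bass.

F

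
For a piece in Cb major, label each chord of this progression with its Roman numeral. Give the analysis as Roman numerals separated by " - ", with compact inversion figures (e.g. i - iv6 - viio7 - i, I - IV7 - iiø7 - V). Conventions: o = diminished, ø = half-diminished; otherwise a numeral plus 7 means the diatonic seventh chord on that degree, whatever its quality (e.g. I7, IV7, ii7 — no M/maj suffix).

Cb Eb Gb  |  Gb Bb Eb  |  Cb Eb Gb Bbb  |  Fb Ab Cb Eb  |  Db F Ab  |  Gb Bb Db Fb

Cb-Eb-Gb: root Cb is the tonic; major triad there is I.
Gb-Bb-Eb: minor triad on Eb = scale degree 3 → iii6.
Cb-Eb-Gb-Bbb: a dominant seventh chord on Cb, the applied dominant of IV → V7/IV.
Fb-Ab-Cb-Eb: major seventh chord on Fb = scale degree 4 → IV7.
Db-F-Ab: a major triad on Db, the applied dominant of V → V/V.
Gb-Bb-Db-Fb: root Gb is the dominant; dominant seventh chord there is V7.

I - iii6 - V7/IV - IV7 - V/V - V7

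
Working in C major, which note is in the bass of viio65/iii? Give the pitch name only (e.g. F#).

F#

The applied chord viio65/iii is rooted on D#: D#-F#-A-C.
The figure 65 means first inversion — the third is in the bass.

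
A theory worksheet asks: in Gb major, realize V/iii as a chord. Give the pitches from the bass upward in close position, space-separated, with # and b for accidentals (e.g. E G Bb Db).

F A C

The slash means an applied dominant: we want the dominant of iii. In Gb major, iii is Bb minor, and its dominant is built on F.
Building a major triad on F gives F-A-C.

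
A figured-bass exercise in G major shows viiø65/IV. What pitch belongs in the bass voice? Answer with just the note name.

D

The applied chord viiø65/IV is rooted on B: B-D-F-A.
The figure 65 means first inversion — the third is in the bass.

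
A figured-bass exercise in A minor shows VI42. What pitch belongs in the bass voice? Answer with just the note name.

E

VI in A minor has root F; the chord is F-A-C-E.
The figure 42 means third inversion — the seventh is in the bass.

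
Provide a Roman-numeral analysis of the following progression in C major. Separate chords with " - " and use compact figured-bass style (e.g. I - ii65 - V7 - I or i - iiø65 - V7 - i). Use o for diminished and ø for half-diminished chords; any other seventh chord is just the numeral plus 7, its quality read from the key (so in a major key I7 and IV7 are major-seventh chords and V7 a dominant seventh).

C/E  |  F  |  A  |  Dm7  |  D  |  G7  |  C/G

C/E: root C is the tonic; major triad there is I6.
F: major triad on F = scale degree 4 → IV.
A: a major triad on A, the applied dominant of ii → V/ii.
Dm7: minor seventh chord on D = scale degree 2 → ii7.
D is the secondary dominant of V (major triad on D): V/V.
G7: root G is the dominant; dominant seventh chord there is V7.
C/G has root C, degree 1 in C major, so I64.

I6 - IV - V/ii - ii7 - V/V - V7 - I64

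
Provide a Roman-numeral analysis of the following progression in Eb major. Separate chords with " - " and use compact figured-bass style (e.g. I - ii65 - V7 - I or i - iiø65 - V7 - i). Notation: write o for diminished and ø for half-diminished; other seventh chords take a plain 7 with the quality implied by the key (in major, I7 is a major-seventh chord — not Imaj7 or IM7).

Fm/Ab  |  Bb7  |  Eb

ii6 - V7 - I

Fm/Ab: root F is the supertonic; minor triad there is ii6.
Bb7 has root Bb, degree 5 in Eb major, so V7.
Eb: root Eb is the tonic; major triad there is I.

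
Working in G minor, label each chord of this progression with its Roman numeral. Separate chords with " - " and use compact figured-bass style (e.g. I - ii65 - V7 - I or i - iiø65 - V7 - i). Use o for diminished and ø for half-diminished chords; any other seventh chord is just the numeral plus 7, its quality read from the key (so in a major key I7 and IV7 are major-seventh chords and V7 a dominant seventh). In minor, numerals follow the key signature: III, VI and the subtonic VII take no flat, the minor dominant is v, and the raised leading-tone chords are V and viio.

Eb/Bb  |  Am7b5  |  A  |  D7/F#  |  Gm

VI64 - iiø7 - V/V - V65 - i

Eb/Bb: major triad on Eb = scale degree 6 → VI64.
Am7b5: half-diminished seventh chord on A = scale degree 2 → iiø7.
A: chromatic; A is V of V, so V/V.
D7/F# has root D, degree 5 in G minor, so V65.
Gm: minor triad on G = scale degree 1 → i.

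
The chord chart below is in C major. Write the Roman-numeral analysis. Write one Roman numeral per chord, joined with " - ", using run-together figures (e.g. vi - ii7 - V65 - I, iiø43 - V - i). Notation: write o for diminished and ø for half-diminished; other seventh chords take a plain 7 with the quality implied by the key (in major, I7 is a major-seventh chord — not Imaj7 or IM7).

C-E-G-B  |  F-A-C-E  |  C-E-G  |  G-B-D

I7 - IV7 - I - V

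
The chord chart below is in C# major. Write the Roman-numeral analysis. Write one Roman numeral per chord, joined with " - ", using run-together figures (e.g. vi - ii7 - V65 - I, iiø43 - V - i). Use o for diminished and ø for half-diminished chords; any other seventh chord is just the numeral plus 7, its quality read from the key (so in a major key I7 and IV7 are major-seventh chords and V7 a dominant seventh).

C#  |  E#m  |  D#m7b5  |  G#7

C#: root C# is the tonic; major triad there is I.
E#m has root E#, degree 3 in C# major, so iii.
D#m7b5 is non-diatonic — iiø7, a mixture chord from C# minor.
G#7: dominant seventh chord on G# = scale degree 5 → V7.

I - iii - iiø7 - V7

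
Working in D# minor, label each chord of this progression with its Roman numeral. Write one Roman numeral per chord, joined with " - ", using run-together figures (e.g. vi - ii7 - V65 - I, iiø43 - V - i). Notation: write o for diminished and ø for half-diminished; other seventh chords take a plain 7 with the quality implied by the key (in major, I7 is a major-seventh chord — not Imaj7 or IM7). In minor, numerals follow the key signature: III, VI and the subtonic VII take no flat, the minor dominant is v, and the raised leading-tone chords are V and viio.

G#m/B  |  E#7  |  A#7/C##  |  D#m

G#m/B: minor triad on G# = scale degree 4 → iv6.
E#7: a dominant seventh chord on E#, the applied dominant of V → V7/V.
A#7/C## has root A#, degree 5 in D# minor, so V65.
D#m: root D# is the tonic; minor triad there is i.

iv6 - V7/V - V65 - i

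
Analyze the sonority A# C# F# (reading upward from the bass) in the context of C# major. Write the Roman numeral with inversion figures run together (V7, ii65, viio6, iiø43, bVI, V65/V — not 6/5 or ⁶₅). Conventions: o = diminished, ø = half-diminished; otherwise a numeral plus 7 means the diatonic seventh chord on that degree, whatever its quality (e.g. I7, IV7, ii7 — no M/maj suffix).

IV6

Stacked in thirds the chord is F#-A#-C#: a major triad on F#.
F# is scale degree 4 in C# major, and a major triad on that degree is written IV.
With A# in the bass the chord is in first inversion, so the figured bass is 6.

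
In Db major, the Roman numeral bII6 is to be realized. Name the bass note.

bII in Db major has root Ebb; the chord is Ebb-Gb-Bbb.
The figure 6 means first inversion — the third is in the bass.

Gb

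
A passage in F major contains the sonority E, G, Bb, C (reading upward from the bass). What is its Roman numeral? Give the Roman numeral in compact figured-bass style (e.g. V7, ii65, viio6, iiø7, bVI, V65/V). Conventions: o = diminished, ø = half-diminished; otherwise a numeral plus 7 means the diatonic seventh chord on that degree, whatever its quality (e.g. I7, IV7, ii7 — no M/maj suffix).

Stacked in thirds the chord is C-E-G-Bb: a dominant seventh chord on C.
In F major, C is the dominant; the diatonic dominant seventh chord there is V7.
With E in the bass the chord is in first inversion, so the figured bass is 65.

V65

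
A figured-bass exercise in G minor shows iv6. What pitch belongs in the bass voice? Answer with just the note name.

Eb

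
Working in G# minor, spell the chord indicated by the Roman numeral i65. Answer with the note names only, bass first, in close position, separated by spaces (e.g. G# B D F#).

B D# F# G#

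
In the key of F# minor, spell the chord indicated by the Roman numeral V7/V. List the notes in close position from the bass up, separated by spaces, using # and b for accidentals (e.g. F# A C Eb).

G# B# D# F#

The slash means an applied dominant: we want the dominant of V. In F# minor, V is C# major, and its dominant is built on G#.
Building a dominant seventh chord on G# gives G#-B#-D#-F#.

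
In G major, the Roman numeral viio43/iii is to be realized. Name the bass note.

E

The applied chord viio43/iii is rooted on A#: A#-C#-E-G.
The figure 43 means second inversion — the fifth is in the bass.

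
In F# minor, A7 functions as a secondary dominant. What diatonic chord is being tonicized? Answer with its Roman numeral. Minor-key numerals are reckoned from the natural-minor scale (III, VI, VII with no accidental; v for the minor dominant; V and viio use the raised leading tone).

VI

The chord is a dominant seventh chord on A.
A dominant resolves down a perfect fifth: A → D. In F# minor, D is scale degree 6, i.e. VI.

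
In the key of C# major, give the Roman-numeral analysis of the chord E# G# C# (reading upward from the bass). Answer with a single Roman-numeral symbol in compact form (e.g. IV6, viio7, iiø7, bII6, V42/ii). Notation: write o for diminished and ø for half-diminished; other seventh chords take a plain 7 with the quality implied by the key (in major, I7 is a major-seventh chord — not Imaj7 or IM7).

I6

Stacked in thirds the chord is C#-E#-G#: a major triad on C#.
In C# major, C# is the tonic; the diatonic major triad there is I.
With E# in the bass the chord is in first inversion, so the figured bass is 6.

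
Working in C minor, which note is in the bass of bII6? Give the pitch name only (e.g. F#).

F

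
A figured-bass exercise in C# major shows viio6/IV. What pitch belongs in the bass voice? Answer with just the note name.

G#

The applied chord viio6/IV is rooted on E#: E#-G#-B.
The figure 6 means first inversion — the third is in the bass.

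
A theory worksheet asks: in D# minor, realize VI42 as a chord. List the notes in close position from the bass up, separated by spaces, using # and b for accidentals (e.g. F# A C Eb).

A# B D# F#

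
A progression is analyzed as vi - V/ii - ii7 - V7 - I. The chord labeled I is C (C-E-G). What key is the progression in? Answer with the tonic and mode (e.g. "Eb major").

C major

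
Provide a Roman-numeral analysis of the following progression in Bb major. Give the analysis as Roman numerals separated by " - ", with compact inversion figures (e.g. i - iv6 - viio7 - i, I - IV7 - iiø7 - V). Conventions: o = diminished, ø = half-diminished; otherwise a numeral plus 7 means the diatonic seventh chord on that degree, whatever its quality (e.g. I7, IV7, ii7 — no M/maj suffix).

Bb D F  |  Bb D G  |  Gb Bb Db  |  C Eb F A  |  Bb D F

I - vi6 - bVI - V43 - I

Bb-D-F: root Bb is the tonic; major triad there is I.
Bb-D-G: minor triad on G = scale degree 6 → vi6.
Gb-Bb-Db is non-diatonic — bVI, a mixture chord from Bb minor.
C-Eb-F-A has root F, degree 5 in Bb major, so V43.
Bb-D-F: major triad on Bb = scale degree 1 → I.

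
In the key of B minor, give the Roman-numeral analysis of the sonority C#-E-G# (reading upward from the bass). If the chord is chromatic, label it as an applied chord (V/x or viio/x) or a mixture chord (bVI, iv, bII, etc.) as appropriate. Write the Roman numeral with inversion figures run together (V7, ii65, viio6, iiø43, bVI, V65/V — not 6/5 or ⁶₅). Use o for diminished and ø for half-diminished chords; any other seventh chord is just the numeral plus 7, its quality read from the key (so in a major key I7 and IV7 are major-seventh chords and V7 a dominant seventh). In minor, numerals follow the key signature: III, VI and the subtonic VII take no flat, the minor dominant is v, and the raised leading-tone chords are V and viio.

Stacked in thirds the chord is C#-E-G#: a minor triad on C#.
C# is the second degree of B minor. This is the minor supertonic, borrowed from the parallel major (the Dorian ii).

ii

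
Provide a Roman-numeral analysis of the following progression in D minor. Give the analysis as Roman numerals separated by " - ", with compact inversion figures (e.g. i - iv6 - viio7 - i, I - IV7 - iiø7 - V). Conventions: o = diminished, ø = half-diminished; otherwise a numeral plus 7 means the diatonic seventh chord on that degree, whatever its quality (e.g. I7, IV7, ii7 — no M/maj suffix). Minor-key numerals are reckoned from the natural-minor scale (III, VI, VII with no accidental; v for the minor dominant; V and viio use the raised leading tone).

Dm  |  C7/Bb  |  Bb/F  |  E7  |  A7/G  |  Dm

Dm has root D, degree 1 in D minor, so i.
C7/Bb: dominant seventh chord on C = scale degree 7 → VII42.
Bb/F has root Bb, degree 6 in D minor, so VI64.
E7: chromatic; E is V of V, so V7/V.
A7/G has root A, degree 5 in D minor, so V42.
Dm: root D is the tonic; minor triad there is i.

i - VII42 - VI64 - V7/V - V42 - i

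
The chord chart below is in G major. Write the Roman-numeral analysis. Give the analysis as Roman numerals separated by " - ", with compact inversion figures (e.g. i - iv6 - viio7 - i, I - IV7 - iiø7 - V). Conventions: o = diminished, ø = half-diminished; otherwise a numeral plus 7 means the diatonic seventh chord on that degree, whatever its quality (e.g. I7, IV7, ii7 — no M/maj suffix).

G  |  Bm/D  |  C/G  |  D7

G has root G, degree 1 in G major, so I.
Bm/D has root B, degree 3 in G major, so iii6.
C/G has root C, degree 4 in G major, so IV64.
D7: root D is the dominant; dominant seventh chord there is V7.

I - iii6 - IV64 - V7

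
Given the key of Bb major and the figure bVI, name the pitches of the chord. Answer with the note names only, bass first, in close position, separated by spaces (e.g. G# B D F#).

bVI is a major triad on the lowered sixth degree, borrowed from the parallel minor. In Bb major that root is Gb.
So the chord is Gb-Bb-Db.

Gb Bb Db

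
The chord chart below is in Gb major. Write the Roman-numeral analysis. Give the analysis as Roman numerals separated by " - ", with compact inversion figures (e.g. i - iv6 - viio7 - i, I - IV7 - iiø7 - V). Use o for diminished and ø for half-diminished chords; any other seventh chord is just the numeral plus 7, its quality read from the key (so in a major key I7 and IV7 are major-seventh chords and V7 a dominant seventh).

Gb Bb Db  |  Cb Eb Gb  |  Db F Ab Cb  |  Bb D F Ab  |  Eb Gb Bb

I - IV - V7 - V7/vi - vi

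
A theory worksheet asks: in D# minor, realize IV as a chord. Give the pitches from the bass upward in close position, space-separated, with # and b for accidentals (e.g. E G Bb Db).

G# B# D#

Scale degree 4 in D# minor is G#; here the chord built on it is altered to a major triad. IV is the major subdominant, borrowed from the parallel major.
So the chord is G#-B#-D#, a major triad.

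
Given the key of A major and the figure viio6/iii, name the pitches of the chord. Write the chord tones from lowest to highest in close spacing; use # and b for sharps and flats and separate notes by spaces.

D# F# B#

viio6/iii is a secondary leading-tone chord. The target iii is C# in A major; the applied chord is rooted a semitone below, on B#.
Building a diminished triad on B# gives B#-D#-F#.
The figured bass 6 indicates first inversion, placing the third (D#) in the bass: D#-F#-B#.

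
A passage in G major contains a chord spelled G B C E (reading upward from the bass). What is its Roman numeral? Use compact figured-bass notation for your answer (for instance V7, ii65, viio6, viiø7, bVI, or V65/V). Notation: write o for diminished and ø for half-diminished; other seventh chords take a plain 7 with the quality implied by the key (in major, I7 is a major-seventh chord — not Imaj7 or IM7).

IV43

The pitches C-E-G-B form a major seventh chord rooted on C.
C is scale degree 4 in G major, and a major seventh chord on that degree is written IV7.
With G in the bass the chord is in second inversion, so the figured bass is 43.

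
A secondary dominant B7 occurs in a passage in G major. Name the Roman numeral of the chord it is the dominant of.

The chord is a dominant seventh chord on B.
A dominant resolves down a perfect fifth: B → E. In G major, E is scale degree 6, i.e. vi.

vi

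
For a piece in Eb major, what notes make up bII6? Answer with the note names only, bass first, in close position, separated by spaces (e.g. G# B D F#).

Ab Cb Fb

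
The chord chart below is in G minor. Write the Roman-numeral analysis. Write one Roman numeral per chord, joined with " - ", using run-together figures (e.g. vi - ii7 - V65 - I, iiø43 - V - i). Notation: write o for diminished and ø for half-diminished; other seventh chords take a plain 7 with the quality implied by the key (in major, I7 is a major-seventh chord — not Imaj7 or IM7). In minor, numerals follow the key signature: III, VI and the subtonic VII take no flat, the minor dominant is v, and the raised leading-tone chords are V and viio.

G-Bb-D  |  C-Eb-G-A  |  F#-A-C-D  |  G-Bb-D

i - iiø65 - V65 - i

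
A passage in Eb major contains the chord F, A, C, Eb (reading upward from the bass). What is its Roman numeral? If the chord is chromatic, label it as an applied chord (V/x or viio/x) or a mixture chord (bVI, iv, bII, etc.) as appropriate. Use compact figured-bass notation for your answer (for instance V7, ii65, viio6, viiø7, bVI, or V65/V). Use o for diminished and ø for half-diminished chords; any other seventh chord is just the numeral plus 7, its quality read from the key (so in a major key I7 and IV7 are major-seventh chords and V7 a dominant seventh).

V7/V

Stacked in thirds the chord is F-A-C-Eb: a dominant seventh chord on F.
F is not a diatonic chord root with this quality in Eb major, but it lies a perfect fifth above Bb (V), so the chord functions as an applied dominant of V.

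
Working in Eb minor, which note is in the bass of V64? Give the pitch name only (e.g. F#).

V in Eb minor has root Bb; the chord is Bb-D-F.
The figure 64 means second inversion — the fifth is in the bass.

F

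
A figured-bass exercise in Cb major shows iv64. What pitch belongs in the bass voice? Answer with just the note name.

Cb

iv in Cb major has root Fb; the chord is Fb-Abb-Cb.
The figure 64 means second inversion — the fifth is in the bass.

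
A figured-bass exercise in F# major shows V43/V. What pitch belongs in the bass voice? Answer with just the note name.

D#

The applied chord V43/V is rooted on G#: G#-B#-D#-F#.
The figure 43 means second inversion — the fifth is in the bass.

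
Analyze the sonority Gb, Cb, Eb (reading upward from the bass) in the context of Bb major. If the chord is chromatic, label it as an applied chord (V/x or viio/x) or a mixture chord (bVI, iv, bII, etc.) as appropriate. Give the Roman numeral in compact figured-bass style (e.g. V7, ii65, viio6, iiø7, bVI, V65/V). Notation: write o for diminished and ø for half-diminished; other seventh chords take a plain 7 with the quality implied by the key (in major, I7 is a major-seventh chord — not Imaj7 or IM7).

bII64

The pitches Cb-Eb-Gb form a major triad rooted on Cb.
Cb is the lowered second degree of Bb major (diatonic 2 would be C). This is the Neapolitan chord — a major triad on the lowered second degree.
With Gb in the bass the chord is in second inversion, so the figured bass is 64.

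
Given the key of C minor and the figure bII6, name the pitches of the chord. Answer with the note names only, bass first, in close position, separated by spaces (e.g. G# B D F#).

F Ab Db

bII6 is the Neapolitan sixth — a major triad on the lowered second degree, here in its customary first inversion. In C minor that root is Db.
So the chord is Db-F-Ab.
The figured bass 6 indicates first inversion, placing the third (F) in the bass: F-Ab-Db.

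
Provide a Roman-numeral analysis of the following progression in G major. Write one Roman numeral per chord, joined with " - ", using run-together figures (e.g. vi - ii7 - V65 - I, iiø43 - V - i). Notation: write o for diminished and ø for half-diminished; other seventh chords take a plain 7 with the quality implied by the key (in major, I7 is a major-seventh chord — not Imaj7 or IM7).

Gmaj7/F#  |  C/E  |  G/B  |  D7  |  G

I42 - IV6 - I6 - V7 - I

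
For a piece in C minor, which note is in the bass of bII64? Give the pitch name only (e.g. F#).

Ab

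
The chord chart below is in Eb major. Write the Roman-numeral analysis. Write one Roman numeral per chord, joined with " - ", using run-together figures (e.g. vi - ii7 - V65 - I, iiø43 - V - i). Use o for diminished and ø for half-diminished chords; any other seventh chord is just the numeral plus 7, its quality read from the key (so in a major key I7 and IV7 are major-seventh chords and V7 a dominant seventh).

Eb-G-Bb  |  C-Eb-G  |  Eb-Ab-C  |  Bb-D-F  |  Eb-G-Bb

I - vi - IV64 - V - I

Eb-G-Bb: root Eb is the tonic; major triad there is I.
C-Eb-G has root C, degree 6 in Eb major, so vi.
Eb-Ab-C has root Ab, degree 4 in Eb major, so IV64.
Bb-D-F: root Bb is the dominant; major triad there is V.
Eb-G-Bb: major triad on Eb = scale degree 1 → I.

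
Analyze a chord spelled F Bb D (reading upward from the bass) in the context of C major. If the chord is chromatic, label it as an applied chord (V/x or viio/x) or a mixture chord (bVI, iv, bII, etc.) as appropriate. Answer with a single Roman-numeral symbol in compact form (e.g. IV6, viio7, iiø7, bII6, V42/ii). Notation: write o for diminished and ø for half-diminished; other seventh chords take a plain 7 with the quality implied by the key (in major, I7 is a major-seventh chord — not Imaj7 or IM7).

bVII64

The pitches Bb-D-F form a major triad rooted on Bb.
Bb is the lowered seventh degree of C major (diatonic 7 would be B). This is a major triad on the lowered seventh degree (the subtonic), borrowed from the parallel minor.
With F in the bass the chord is in second inversion, so the figured bass is 64.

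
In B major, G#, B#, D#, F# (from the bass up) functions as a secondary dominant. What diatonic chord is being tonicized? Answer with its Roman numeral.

ii

The chord is a dominant seventh chord on G#.
A dominant resolves down a perfect fifth: G# → C#. In B major, C# is scale degree 2, i.e. ii.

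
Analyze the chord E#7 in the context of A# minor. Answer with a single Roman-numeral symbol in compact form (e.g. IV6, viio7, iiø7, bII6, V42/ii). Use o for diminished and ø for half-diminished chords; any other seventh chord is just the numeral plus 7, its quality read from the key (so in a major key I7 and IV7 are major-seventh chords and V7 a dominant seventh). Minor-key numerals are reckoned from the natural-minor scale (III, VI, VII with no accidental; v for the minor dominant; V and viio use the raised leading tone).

V7

The pitches E#-G##-B#-D# form a dominant seventh chord rooted on E#.
In A# minor, E# is the dominant; the diatonic dominant seventh chord there is V7.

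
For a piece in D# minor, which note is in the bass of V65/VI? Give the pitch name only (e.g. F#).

The applied chord V65/VI is rooted on F#: F#-A#-C#-E.
The figure 65 means first inversion — the third is in the bass.

A#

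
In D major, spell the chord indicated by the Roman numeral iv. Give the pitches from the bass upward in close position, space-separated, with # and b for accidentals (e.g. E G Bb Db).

G Bb D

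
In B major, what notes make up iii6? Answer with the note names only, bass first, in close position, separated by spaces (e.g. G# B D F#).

F# A# D#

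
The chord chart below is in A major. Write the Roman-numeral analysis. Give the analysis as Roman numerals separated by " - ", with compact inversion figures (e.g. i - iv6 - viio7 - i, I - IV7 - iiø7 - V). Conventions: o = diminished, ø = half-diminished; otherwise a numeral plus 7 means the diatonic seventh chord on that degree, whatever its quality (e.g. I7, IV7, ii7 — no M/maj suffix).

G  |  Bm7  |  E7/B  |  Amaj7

bVII - ii7 - V43 - I7

G: major triad on G — chromatic; bVII (borrowed from the parallel minor).
Bm7: root B is the supertonic; minor seventh chord there is ii7.
E7/B: root E is the dominant; dominant seventh chord there is V43.
Amaj7 has root A, degree 1 in A major, so I7.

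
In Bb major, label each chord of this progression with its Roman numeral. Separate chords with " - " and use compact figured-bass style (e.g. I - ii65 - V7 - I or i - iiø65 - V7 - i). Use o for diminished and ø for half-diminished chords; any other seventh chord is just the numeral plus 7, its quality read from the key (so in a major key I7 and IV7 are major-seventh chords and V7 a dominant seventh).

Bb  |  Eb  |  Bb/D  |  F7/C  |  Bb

I - IV - I6 - V43 - I

Bb: root Bb is the tonic; major triad there is I.
Eb: root Eb is the subdominant; major triad there is IV.
Bb/D has root Bb, degree 1 in Bb major, so I6.
F7/C: root F is the dominant; dominant seventh chord there is V43.
Bb: major triad on Bb = scale degree 1 → I.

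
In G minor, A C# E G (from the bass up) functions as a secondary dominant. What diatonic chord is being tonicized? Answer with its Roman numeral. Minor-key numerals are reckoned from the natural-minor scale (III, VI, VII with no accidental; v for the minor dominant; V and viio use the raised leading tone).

The chord is a dominant seventh chord on A.
A dominant resolves down a perfect fifth: A → D. In G minor, D is scale degree 5, i.e. V.

V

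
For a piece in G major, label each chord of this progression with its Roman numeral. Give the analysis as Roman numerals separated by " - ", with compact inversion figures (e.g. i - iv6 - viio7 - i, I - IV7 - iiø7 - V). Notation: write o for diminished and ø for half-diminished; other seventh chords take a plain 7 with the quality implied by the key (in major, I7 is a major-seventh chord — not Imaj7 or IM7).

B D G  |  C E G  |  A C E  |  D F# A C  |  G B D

B-D-G: root G is the tonic; major triad there is I6.
C-E-G: root C is the subdominant; major triad there is IV.
A-C-E: minor triad on A = scale degree 2 → ii.
D-F#-A-C: dominant seventh chord on D = scale degree 5 → V7.
G-B-D has root G, degree 1 in G major, so I.

I6 - IV - ii - V7 - I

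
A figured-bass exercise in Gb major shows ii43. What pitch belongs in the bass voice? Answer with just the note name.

ii in Gb major has root Ab; the chord is Ab-Cb-Eb-Gb.
The figure 43 means second inversion — the fifth is in the bass.

Eb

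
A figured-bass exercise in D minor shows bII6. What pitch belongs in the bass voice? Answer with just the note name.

G

bII in D minor has root Eb; the chord is Eb-G-Bb.
The figure 6 means first inversion — the third is in the bass.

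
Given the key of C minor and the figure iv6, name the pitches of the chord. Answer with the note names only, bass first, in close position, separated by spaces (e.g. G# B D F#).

In C minor, the fourth degree is F, and the diatonic chord built there is a minor triad.
That chord is spelled F-Ab-C.
With the 6 figure the chord is in first inversion; from the bass Ab upward in close position it reads Ab-C-F.

Ab C F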